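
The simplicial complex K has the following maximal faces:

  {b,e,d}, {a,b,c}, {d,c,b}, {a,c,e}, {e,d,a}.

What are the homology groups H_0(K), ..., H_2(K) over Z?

H_0 ≅ Z,  H_1 ≅ Z,  H_2 = 0.

Take the total order a < b < c < d < e on the vertex set. Then K (dimension 2) consists of the simplices:

  0-simplices (5): a, b, c, d, e
  1-simplices (10): ab, ac, ad, ae, bc, bd, be, cd, ce, de
  2-simplices (5): abc, ace, ade, bcd, bde

Hence C_0 ≅ Z^5, C_1 ≅ Z^10, C_2 ≅ Z^5.

Boundary ∂_1: C_1 → C_0 sends each edge [p,q] (with p < q) to q − p. For instance
  ∂de = e − d.
As a 5×10 matrix over Z this has rank 4, with invariant factors (1,1,1,1).

∂_2: C_2 → C_1 maps a triangle to the signed sum of its edges. For instance
  ∂ace = ce − ae + ac,
  ∂ade = de − ae + ad.
This gives a 10×5 integer matrix of rank 5; reducing to Smith normal form yields diagonal entries (1,1,1,1,1).

From H_k ≅ ker(∂_k) / im(∂_{k+1}) we obtain:

  H_0: rank C_0 − rank ∂_1 = 5 − 4 = 1, and the invariant factors of ∂_1 are all 1, so H_0 = Z.
  H_1: rank ker ∂_1 − rank ∂_2 = (10 − 4) − 5 = 1, and the invariant factors of ∂_2 are all 1, so H_1 = Z.
  H_2: rank ker ∂_2 − rank ∂_3 = (5 − 5) − 0 = 0, and there is no ∂_3, so H_2 = 0.

As a check, the Euler characteristic is 5 − 10 + 5 = 0, which agrees with 1 − 1 + 0 = 0.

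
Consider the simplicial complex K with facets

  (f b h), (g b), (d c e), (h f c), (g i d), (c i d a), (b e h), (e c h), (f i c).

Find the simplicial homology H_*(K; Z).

H_0 = Z,  H_1 = Z,  H_2 = 0,  H_3 = 0.

K has 9 vertices, 19 edges, 11 triangles, 1 3-simplex.
rank ∂_0 = 0, rank ∂_1 = 8 ⇒ b_0 = 9 − 0 − 8 = 1; all invariant factors of ∂_1 are 1 so no torsion. So H_0 ≅ Z.
rank ∂_1 = 8, rank ∂_2 = 10 ⇒ b_1 = 19 − 8 − 10 = 1; all invariant factors of ∂_2 are 1 so no torsion. So H_1 ≅ Z.
rank ∂_2 = 10, rank ∂_3 = 1 ⇒ b_2 = 11 − 10 − 1 = 0; all invariant factors of ∂_3 are 1 so no torsion. So H_2 ≅ 0.
rank ∂_3 = 1, rank ∂_4 = 0 ⇒ b_3 = 1 − 1 − 0 = 0. So H_3 ≅ 0.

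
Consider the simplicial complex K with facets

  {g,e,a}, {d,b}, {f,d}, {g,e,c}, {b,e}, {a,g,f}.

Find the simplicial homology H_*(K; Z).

Fix the vertex order a < b < c < d < e < f < g and write every simplex with vertices in increasing order. Then dim K = 2 and the simplices of K are:

  0-simplices (7): a, b, c, d, e, f, g
  1-simplices (10): ae, af, ag, bd, be, ce, cg, df, eg, fg
  2-simplices (3): aeg, afg, ceg

giving chain groups C_0 ≅ Z^7, C_1 ≅ Z^10, C_2 ≅ Z^3.

Boundary ∂_1: C_1 → C_0 maps an edge to its endpoints' difference, ∂[p,q] = q − p. For instance
  ∂bd = d − b.
The resulting 7×10 matrix has rank 6, and its Smith normal form has invariant factors (1,1,1,1,1,1).

∂_2: C_2 → C_1 acts by ∂[p,q,r] = [q,r] − [p,r] + [p,q]. For instance
  ∂ceg = eg − cg + ce,
  ∂aeg = eg − ag + ae.
This gives a 10×3 integer matrix of rank 3; reducing to Smith normal form yields diagonal entries (1,1,1).

From H_k ≅ ker(∂_k) / im(∂_{k+1}) we obtain:

  H_0: rank C_0 − rank ∂_1 = 7 − 6 = 1, and the invariant factors of ∂_1 are all 1, so H_0 = Z.
  H_1: rank ker ∂_1 − rank ∂_2 = (10 − 6) − 3 = 1, and the invariant factors of ∂_2 are all 1, so H_1 = Z.
  H_2: rank ker ∂_2 − rank ∂_3 = (3 − 3) − 0 = 0, and there is no ∂_3, so H_2 = 0.

H_0 ≅ Z,  H_1 ≅ Z,  H_2 = 0.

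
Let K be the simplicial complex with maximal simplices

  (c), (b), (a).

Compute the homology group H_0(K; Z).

We work with the vertex ordering a < b < c. The simplices of K, each written with vertices in increasing order, are:

  0-simplices (3): a, b, c

so the chain groups are C_0 ≅ Z^3.

Now H_k = ker ∂_k / im ∂_{k+1}, so:

  H_0: rank C_0 − rank ∂_1 = 3 − 0 = 3, and there is no ∂_1, so H_0 = Z^3.

H_0 = Z^3.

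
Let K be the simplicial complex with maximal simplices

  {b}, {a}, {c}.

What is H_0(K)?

Fix the vertex order a < b < c and write every simplex with vertices in increasing order. Then dim K = 0 and the simplices of K are:

  0-simplices (3): a, b, c

so the chain groups are C_0 ≅ Z^3.

From H_k ≅ ker(∂_k) / im(∂_{k+1}) we obtain:

  H_0: rank C_0 − rank ∂_1 = 3 − 0 = 3, and there is no ∂_1, so H_0 ≅ Z^3.

H_0 = Z^3.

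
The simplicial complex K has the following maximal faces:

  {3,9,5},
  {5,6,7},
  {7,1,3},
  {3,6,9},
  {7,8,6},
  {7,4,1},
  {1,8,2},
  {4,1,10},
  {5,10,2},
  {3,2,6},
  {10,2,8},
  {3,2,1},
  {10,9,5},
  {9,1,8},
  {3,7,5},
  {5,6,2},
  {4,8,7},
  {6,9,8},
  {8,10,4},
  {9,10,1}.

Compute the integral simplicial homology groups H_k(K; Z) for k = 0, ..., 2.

H_0 = Z,  H_1 = Z ⊕ Z_2,  H_2 = 0.

Fix the vertex order 1 < 2 < 3 < 4 < 5 < 6 < 7 < 8 < 9 < 10 and write every simplex with vertices in increasing order. Then dim K = 2 and the simplices of K are:

  0-simplices (10): [1], [2], [3], [4], [5], [6], [7], [8], [9], [10]
  1-simplices (30): (30 of them)
  2-simplices (20): (20 of them)

so the chain groups are C_0 ≅ Z^10, C_1 ≅ Z^30, C_2 ≅ Z^20.

∂_1: C_1 → C_0 is given by ∂[p,q] = [q] − [p]. For instance
  ∂[6,7] = [7] − [6].
The resulting 10×30 matrix has rank 9, and its Smith normal form has invariant factors (1,1,1,1,1,1,1,1,1).

Boundary ∂_2: C_2 → C_1 maps a triangle to the signed sum of its edges. For instance
  ∂[6,7,8] = [7,8] − [6,8] + [6,7],
  ∂[4,7,8] = [7,8] − [4,8] + [4,7].
The resulting 30×20 matrix has rank 20, and its Smith normal form has invariant factors (1,1,1,1,1,1,1,1,1,1,1,1,1,1,1,1,1,1,1,2).

From H_k ≅ ker(∂_k) / im(∂_{k+1}) we obtain:

  H_0: rank C_0 − rank ∂_1 = 10 − 9 = 1, and the invariant factors of ∂_1 are all 1, so H_0 ≅ Z.
  H_1: rank ker ∂_1 − rank ∂_2 = (30 − 9) − 20 = 1, and ∂_2 has invariant factor 2 > 1, so H_1 ≅ Z ⊕ Z_2.
  H_2: rank ker ∂_2 − rank ∂_3 = (20 − 20) − 0 = 0, and there is no ∂_3, so H_2 ≅ 0.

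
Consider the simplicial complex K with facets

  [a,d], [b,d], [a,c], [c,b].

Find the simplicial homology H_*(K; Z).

H_0 ≅ Z,  H_1 ≅ Z.

K has 4 vertices, 4 edges.
rank ∂_0 = 0, rank ∂_1 = 3 ⇒ b_0 = 4 − 0 − 3 = 1; all invariant factors of ∂_1 are 1 so no torsion. So H_0 = Z.
rank ∂_1 = 3, rank ∂_2 = 0 ⇒ b_1 = 4 − 3 − 0 = 1. So H_1 = Z.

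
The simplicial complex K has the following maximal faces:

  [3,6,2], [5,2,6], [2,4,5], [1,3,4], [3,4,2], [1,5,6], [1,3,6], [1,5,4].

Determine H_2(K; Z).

Take the total order 1 < 2 < 3 < 4 < 5 < 6 on the vertex set. Then K (dimension 2) consists of the simplices:

  0-simplices (6): [1], [2], [3], [4], [5], [6]
  1-simplices (12): [1,3], [1,4], [1,5], [1,6], [2,3], [2,4], [2,5], [2,6], [3,4], [3,6], [4,5], [5,6]
  2-simplices (8): [1,3,4], [1,3,6], [1,4,5], [1,5,6], [2,3,4], [2,3,6], [2,4,5], [2,5,6]

so the chain groups are C_0 ≅ Z^6, C_1 ≅ Z^12, C_2 ≅ Z^8.

The boundary map ∂_1: C_1 → C_0 maps an edge to its endpoints' difference, ∂[p,q] = q − p. For instance
  ∂[1,5] = [5] − [1].
This gives a 6×12 integer matrix of rank 5; reducing to Smith normal form yields diagonal entries (1,1,1,1,1).

∂_2: C_2 → C_1 acts by ∂[p,q,r] = [q,r] − [p,r] + [p,q]. For instance
  ∂[2,3,4] = [3,4] − [2,4] + [2,3],
  ∂[2,3,6] = [3,6] − [2,6] + [2,3].
The resulting 12×8 matrix has rank 7, and its Smith normal form has invariant factors (1,1,1,1,1,1,1).

Now H_k = ker ∂_k / im ∂_{k+1}, so:

  H_2: rank ker ∂_2 − rank ∂_3 = (8 − 7) − 0 = 1, and there is no ∂_3, so H_2 = Z.

(K is a triangulation of the 2-sphere S^2.)

H_2 = Z.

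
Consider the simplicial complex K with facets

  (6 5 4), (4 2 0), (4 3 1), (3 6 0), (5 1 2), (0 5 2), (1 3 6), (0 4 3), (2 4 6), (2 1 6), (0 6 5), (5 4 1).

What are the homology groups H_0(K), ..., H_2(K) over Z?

H_0 = Z,  H_1 = Z/2,  H_2 = 0.

Order the vertices as 0 < 1 < 2 < 3 < 4 < 5 < 6. Listing each simplex with vertices in this order, K has dimension 2 with simplices:

  0-simplices (7): [0], [1], [2], [3], [4], [5], [6]
  1-simplices (18): [0,2], [0,3], [0,4], [0,5], [0,6], [1,2], [1,3], [1,4], [1,5], [1,6], [2,4], [2,5], [2,6], [3,4], [3,6], [4,5], [4,6], [5,6]
  2-simplices (12): [0,2,4], [0,2,5], [0,3,4], [0,3,6], [0,5,6], [1,2,5], [1,2,6], [1,3,4], [1,3,6], [1,4,5], [2,4,6], [4,5,6]

Hence C_0 ≅ Z^7, C_1 ≅ Z^18, C_2 ≅ Z^12.

Boundary ∂_1: C_1 → C_0 maps an edge to its endpoints' difference, ∂[p,q] = q − p. For instance
  ∂[3,4] = [4] − [3].
The resulting 7×18 matrix has rank 6, and its Smith normal form has invariant factors (1,1,1,1,1,1).

Boundary ∂_2: C_2 → C_1 acts by ∂[p,q,r] = [q,r] − [p,r] + [p,q]. For instance
  ∂[0,2,4] = [2,4] − [0,4] + [0,2],
  ∂[1,2,5] = [2,5] − [1,5] + [1,2].
As a 18×12 matrix over Z this has rank 12, with invariant factors (1,1,1,1,1,1,1,1,1,1,1,2).

Reading off H_k = ker ∂_k / im ∂_{k+1}:

  H_0: rank C_0 − rank ∂_1 = 7 − 6 = 1, and the invariant factors of ∂_1 are all 1, so H_0 ≅ Z.
  H_1: rank ker ∂_1 − rank ∂_2 = (18 − 6) − 12 = 0, and ∂_2 has invariant factor 2 > 1, so H_1 ≅ Z/2.
  H_2: rank ker ∂_2 − rank ∂_3 = (12 − 12) − 0 = 0, and there is no ∂_3, so H_2 ≅ 0.

(K is a triangulation of the real projective plane RP^2.)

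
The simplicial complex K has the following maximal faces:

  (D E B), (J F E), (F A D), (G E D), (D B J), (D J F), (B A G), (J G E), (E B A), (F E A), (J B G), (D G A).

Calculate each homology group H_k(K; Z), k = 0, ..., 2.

H_0 = Z,  H_1 = Z_2,  H_2 = 0.

Order the vertices as A < B < D < E < F < G < J. Listing each simplex with vertices in this order, K has dimension 2 with simplices:

  0-simplices (7): A, B, D, E, F, G, J
  1-simplices (18): AB, AD, AE, AF, AG, BD, BE, BG, BJ, DE, DF, DG, DJ, EF, EG, EJ, FJ, GJ
  2-simplices (12): ABE, ABG, ADF, ADG, AEF, BDE, BDJ, BGJ, DEG, DFJ, EFJ, EGJ

Hence C_0 ≅ Z^7, C_1 ≅ Z^18, C_2 ≅ Z^12.

∂_1: C_1 → C_0 sends each edge [p,q] (with p < q) to q − p. For instance
  ∂AB = B − A.
The resulting 7×18 matrix has rank 6, and its Smith normal form has invariant factors (1,1,1,1,1,1).

The boundary map ∂_2: C_2 → C_1 maps a triangle to the signed sum of its edges. For instance
  ∂BGJ = GJ − BJ + BG,
  ∂EFJ = FJ − EJ + EF.
The 18×12 boundary matrix has rank 12 and Smith normal form diag(1,1,1,1,1,1,1,1,1,1,1,2).

Computing H_k = (kernel of ∂_k) / (image of ∂_{k+1}):

  H_0: rank C_0 − rank ∂_1 = 7 − 6 = 1, and the invariant factors of ∂_1 are all 1, so H_0 ≅ Z.
  H_1: rank ker ∂_1 − rank ∂_2 = (18 − 6) − 12 = 0, and ∂_2 has invariant factor 2 > 1, so H_1 ≅ Z_2.
  H_2: rank ker ∂_2 − rank ∂_3 = (12 − 12) − 0 = 0, and there is no ∂_3, so H_2 ≅ 0.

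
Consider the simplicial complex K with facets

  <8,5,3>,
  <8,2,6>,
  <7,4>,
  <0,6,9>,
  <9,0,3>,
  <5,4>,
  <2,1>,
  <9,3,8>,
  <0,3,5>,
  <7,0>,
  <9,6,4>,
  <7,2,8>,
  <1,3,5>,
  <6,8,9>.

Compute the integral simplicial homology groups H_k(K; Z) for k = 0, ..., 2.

We work with the vertex ordering 0 < 1 < 2 < 3 < 4 < 5 < 6 < 7 < 8 < 9. The simplices of K, each written with vertices in increasing order, are:

  0-simplices (10): [0], [1], [2], [3], [4], [5], [6], [7], [8], [9]
  1-simplices (23): [0,3], [0,5], [0,6], [0,7], [0,9], [1,2], [1,3], [1,5], [2,6], [2,7], [2,8], [3,5], [3,8], [3,9], [4,5], [4,6], [4,7], [4,9], [5,8], [6,8], [6,9], [7,8], [8,9]
  2-simplices (10): [0,3,5], [0,3,9], [0,6,9], [1,3,5], [2,6,8], [2,7,8], [3,5,8], [3,8,9], [4,6,9], [6,8,9]

so the chain groups are C_0 ≅ Z^10, C_1 ≅ Z^23, C_2 ≅ Z^10.

The boundary map ∂_1: C_1 → C_0 maps an edge to its endpoints' difference, ∂[p,q] = q − p.
The resulting 10×23 matrix has rank 9, and its Smith normal form has invariant factors (1,1,1,1,1,1,1,1,1).

The boundary map ∂_2: C_2 → C_1 maps a triangle to the signed sum of its edges. For instance
  ∂[6,8,9] = [8,9] − [6,9] + [6,8],
  ∂[3,8,9] = [8,9] − [3,9] + [3,8].
The 23×10 boundary matrix has rank 10 and Smith normal form diag(1,1,1,1,1,1,1,1,1,1).

From H_k ≅ ker(∂_k) / im(∂_{k+1}) we obtain:

  H_0: rank C_0 − rank ∂_1 = 10 − 9 = 1, and the invariant factors of ∂_1 are all 1, so H_0 ≅ Z.
  H_1: rank ker ∂_1 − rank ∂_2 = (23 − 9) − 10 = 4, and the invariant factors of ∂_2 are all 1, so H_1 ≅ Z^4.
  H_2: rank ker ∂_2 − rank ∂_3 = (10 − 10) − 0 = 0, and there is no ∂_3, so H_2 ≅ 0.

H_0 = Z,  H_1 = Z^4,  H_2 = 0.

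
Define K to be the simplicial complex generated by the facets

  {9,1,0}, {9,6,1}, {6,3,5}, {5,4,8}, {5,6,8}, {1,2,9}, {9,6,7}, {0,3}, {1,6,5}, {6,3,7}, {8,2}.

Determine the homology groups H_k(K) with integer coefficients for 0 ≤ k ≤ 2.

H_0 = Z,  H_1 = Z^2,  H_2 = 0.

Take the total order 0 < 1 < 2 < 3 < 4 < 5 < 6 < 7 < 8 < 9 on the vertex set. Then K (dimension 2) consists of the simplices:

  0-simplices (10): [0], [1], [2], [3], [4], [5], [6], [7], [8], [9]
  1-simplices (20): [0,1], [0,3], [0,9], [1,2], [1,5], [1,6], [1,9], [2,8], [2,9], [3,5], [3,6], [3,7], [4,5], [4,8], [5,6], [5,8], [6,7], [6,8], [6,9], [7,9]
  2-simplices (9): [0,1,9], [1,2,9], [1,5,6], [1,6,9], [3,5,6], [3,6,7], [4,5,8], [5,6,8], [6,7,9]

giving chain groups C_0 ≅ Z^10, C_1 ≅ Z^20, C_2 ≅ Z^9.

∂_1: C_1 → C_0 maps an edge to its endpoints' difference, ∂[p,q] = q − p.
As a 10×20 matrix over Z this has rank 9, with invariant factors (1,1,1,1,1,1,1,1,1).

The boundary map ∂_2: C_2 → C_1 acts by ∂[p,q,r] = [q,r] − [p,r] + [p,q]. For instance
  ∂[1,2,9] = [2,9] − [1,9] + [1,2],
  ∂[3,5,6] = [5,6] − [3,6] + [3,5].
As a 20×9 matrix over Z this has rank 9, with invariant factors (1,1,1,1,1,1,1,1,1).

From H_k ≅ ker(∂_k) / im(∂_{k+1}) we obtain:

  H_0: rank C_0 − rank ∂_1 = 10 − 9 = 1, and the invariant factors of ∂_1 are all 1, so H_0 = Z.
  H_1: rank ker ∂_1 − rank ∂_2 = (20 − 9) − 9 = 2, and the invariant factors of ∂_2 are all 1, so H_1 = Z^2.
  H_2: rank ker ∂_2 − rank ∂_3 = (9 − 9) − 0 = 0, and there is no ∂_3, so H_2 = 0.

As a check, the Euler characteristic is 10 − 20 + 9 = -1, which agrees with 1 − 2 + 0 = -1.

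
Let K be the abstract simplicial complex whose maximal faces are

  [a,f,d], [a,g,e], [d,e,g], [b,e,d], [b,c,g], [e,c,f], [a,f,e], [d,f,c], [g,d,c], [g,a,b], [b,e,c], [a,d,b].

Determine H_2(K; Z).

H_2 ≅ 0.

Order the vertices as a < b < c < d < e < f < g. Listing each simplex with vertices in this order, K has dimension 2 with simplices:

  0-simplices (7): a, b, c, d, e, f, g
  1-simplices (18): ab, ad, ae, af, ag, bc, bd, be, bg, cd, ce, cf, cg, de, df, dg, ef, eg
  2-simplices (12): abd, abg, adf, aef, aeg, bce, bcg, bde, cdf, cdg, cef, deg

Hence C_0 ≅ Z^7, C_1 ≅ Z^18, C_2 ≅ Z^12.

∂_1: C_1 → C_0 is given by ∂[p,q] = [q] − [p].
The resulting 7×18 matrix has rank 6, and its Smith normal form has invariant factors (1,1,1,1,1,1).

Boundary ∂_2: C_2 → C_1 acts by ∂[p,q,r] = [q,r] − [p,r] + [p,q]. For instance
  ∂bce = ce − be + bc,
  ∂deg = eg − dg + de.
The resulting 18×12 matrix has rank 12, and its Smith normal form has invariant factors (1,1,1,1,1,1,1,1,1,1,1,2).

Computing H_k = (kernel of ∂_k) / (image of ∂_{k+1}):

  H_2: rank ker ∂_2 − rank ∂_3 = (12 − 12) − 0 = 0, and there is no ∂_3, so H_2 = 0.

(K is a triangulation of the real projective plane RP^2.)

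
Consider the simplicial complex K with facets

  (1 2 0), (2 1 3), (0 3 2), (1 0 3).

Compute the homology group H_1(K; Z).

H_1 = 0.

Order the vertices as 0 < 1 < 2 < 3. Listing each simplex with vertices in this order, K has dimension 2 with simplices:

  0-simplices (4): [0], [1], [2], [3]
  1-simplices (6): [0,1], [0,2], [0,3], [1,2], [1,3], [2,3]
  2-simplices (4): [0,1,2], [0,1,3], [0,2,3], [1,2,3]

so the chain groups are C_0 ≅ Z^4, C_1 ≅ Z^6, C_2 ≅ Z^4.

∂_1: C_1 → C_0 sends each edge [p,q] (with p < q) to q − p.
This gives a 4×6 integer matrix of rank 3; reducing to Smith normal form yields diagonal entries (1,1,1).

Boundary ∂_2: C_2 → C_1 maps a triangle to the signed sum of its edges. For instance
  ∂[0,1,3] = [1,3] − [0,3] + [0,1],
  ∂[0,1,2] = [1,2] − [0,2] + [0,1].
The 6×4 boundary matrix has rank 3 and Smith normal form diag(1,1,1).

Reading off H_k = ker ∂_k / im ∂_{k+1}:

  H_1: rank ker ∂_1 − rank ∂_2 = (6 − 3) − 3 = 0, and the invariant factors of ∂_2 are all 1, so H_1 ≅ 0.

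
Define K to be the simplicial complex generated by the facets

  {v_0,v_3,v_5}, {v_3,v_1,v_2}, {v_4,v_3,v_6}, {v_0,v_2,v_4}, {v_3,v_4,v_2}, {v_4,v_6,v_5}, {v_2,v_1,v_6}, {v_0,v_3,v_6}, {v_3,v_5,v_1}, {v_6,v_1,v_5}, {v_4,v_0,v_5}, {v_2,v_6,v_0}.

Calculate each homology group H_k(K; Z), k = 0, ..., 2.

H_0 ≅ Z,  H_1 ≅ Z/2,  H_2 = 0.

Order the vertices as v_0 < v_1 < v_2 < v_3 < v_4 < v_5 < v_6. Listing each simplex with vertices in this order, K has dimension 2 with simplices:

  0-simplices (7): [v_0], [v_1], [v_2], [v_3], [v_4], [v_5], [v_6]
  1-simplices (18): (18 of them)
  2-simplices (12): (12 of them)

Hence C_0 ≅ Z^7, C_1 ≅ Z^18, C_2 ≅ Z^12.

∂_1: C_1 → C_0 sends each edge [p,q] (with p < q) to q − p. For instance
  ∂[v_0,v_2] = [v_2] − [v_0].
The resulting 7×18 matrix has rank 6, and its Smith normal form has invariant factors (1,1,1,1,1,1).

∂_2: C_2 → C_1 sends each 2-simplex [p,q,r] to [q,r] − [p,r] + [p,q]. For instance
  ∂[v_0,v_2,v_4] = [v_2,v_4] − [v_0,v_4] + [v_0,v_2],
  ∂[v_2,v_3,v_4] = [v_3,v_4] − [v_2,v_4] + [v_2,v_3].
The resulting 18×12 matrix has rank 12, and its Smith normal form has invariant factors (1,1,1,1,1,1,1,1,1,1,1,2).

Computing H_k = (kernel of ∂_k) / (image of ∂_{k+1}):

  H_0: rank C_0 − rank ∂_1 = 7 − 6 = 1, and the invariant factors of ∂_1 are all 1, so H_0 ≅ Z.
  H_1: rank ker ∂_1 − rank ∂_2 = (18 − 6) − 12 = 0, and ∂_2 has invariant factor 2 > 1, so H_1 ≅ Z/2.
  H_2: rank ker ∂_2 − rank ∂_3 = (12 − 12) − 0 = 0, and there is no ∂_3, so H_2 ≅ 0.

As a check, the Euler characteristic is 7 − 18 + 12 = 1, which agrees with 1 − 0 + 0 = 1.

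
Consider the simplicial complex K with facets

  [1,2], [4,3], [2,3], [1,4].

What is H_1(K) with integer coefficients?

H_1 ≅ Z.

Fix the vertex order 1 < 2 < 3 < 4 and write every simplex with vertices in increasing order. Then dim K = 1 and the simplices of K are:

  0-simplices (4): [1], [2], [3], [4]
  1-simplices (4): [1,2], [1,4], [2,3], [3,4]

Hence C_0 ≅ Z^4, C_1 ≅ Z^4.

Boundary ∂_1: C_1 → C_0 sends each edge [p,q] (with p < q) to q − p. For instance
  ∂[1,4] = [4] − [1].
As a 4×4 matrix over Z this has rank 3, with invariant factors (1,1,1).

Reading off H_k = ker ∂_k / im ∂_{k+1}:

  H_1: rank ker ∂_1 − rank ∂_2 = (4 − 3) − 0 = 1, and there is no ∂_2, so H_1 = Z.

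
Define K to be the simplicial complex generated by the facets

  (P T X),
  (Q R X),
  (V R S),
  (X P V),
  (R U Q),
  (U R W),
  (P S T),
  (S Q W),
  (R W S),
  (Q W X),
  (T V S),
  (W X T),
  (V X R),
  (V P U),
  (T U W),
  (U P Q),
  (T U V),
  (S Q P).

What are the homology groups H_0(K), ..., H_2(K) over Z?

H_0 = Z,  H_1 = Z ⊕ Z/2Z,  H_2 = 0.

Fix the vertex order P < Q < R < S < T < U < V < W < X and write every simplex with vertices in increasing order. Then dim K = 2 and the simplices of K are:

  0-simplices (9): P, Q, R, S, T, U, V, W, X
  1-simplices (27): PQ, PS, PT, PU, PV, PX, QR, QS, QU, QW, QX, RS, RU, RV, RW, RX, ST, SV, SW, TU, TV, TW, TX, UV, UW, VX, WX
  2-simplices (18): PQS, PQU, PST, PTX, PUV, PVX, QRU, QRX, QSW, QWX, RSV, RSW, RUW, RVX, STV, TUV, TUW, TWX

giving chain groups C_0 ≅ Z^9, C_1 ≅ Z^27, C_2 ≅ Z^18.

Boundary ∂_1: C_1 → C_0 sends each edge [p,q] (with p < q) to q − p.
The resulting 9×27 matrix has rank 8, and its Smith normal form has invariant factors (1,1,1,1,1,1,1,1).

The boundary map ∂_2: C_2 → C_1 acts by ∂[p,q,r] = [q,r] − [p,r] + [p,q]. For instance
  ∂PQS = QS − PS + PQ,
  ∂PVX = VX − PX + PV.
The 27×18 boundary matrix has rank 18 and Smith normal form diag(1,1,1,1,1,1,1,1,1,1,1,1,1,1,1,1,1,2).

From H_k ≅ ker(∂_k) / im(∂_{k+1}) we obtain:

  H_0: rank C_0 − rank ∂_1 = 9 − 8 = 1, and the invariant factors of ∂_1 are all 1, so H_0 = Z.
  H_1: rank ker ∂_1 − rank ∂_2 = (27 − 8) − 18 = 1, and ∂_2 has invariant factor 2 > 1, so H_1 = Z ⊕ Z/2Z.
  H_2: rank ker ∂_2 − rank ∂_3 = (18 − 18) − 0 = 0, and there is no ∂_3, so H_2 = 0.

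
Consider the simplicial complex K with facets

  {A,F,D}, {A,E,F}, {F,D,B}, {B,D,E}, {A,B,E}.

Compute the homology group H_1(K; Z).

Fix the vertex order A < B < D < E < F and write every simplex with vertices in increasing order. Then dim K = 2 and the simplices of K are:

  0-simplices (5): A, B, D, E, F
  1-simplices (10): AB, AD, AE, AF, BD, BE, BF, DE, DF, EF
  2-simplices (5): ABE, ADF, AEF, BDE, BDF

so the chain groups are C_0 ≅ Z^5, C_1 ≅ Z^10, C_2 ≅ Z^5.

Boundary ∂_1: C_1 → C_0 is given by ∂[p,q] = [q] − [p]. For instance
  ∂AE = E − A.
The resulting 5×10 matrix has rank 4, and its Smith normal form has invariant factors (1,1,1,1).

The boundary map ∂_2: C_2 → C_1 sends each 2-simplex [p,q,r] to [q,r] − [p,r] + [p,q]. For instance
  ∂BDE = DE − BE + BD,
  ∂BDF = DF − BF + BD.
This gives a 10×5 integer matrix of rank 5; reducing to Smith normal form yields diagonal entries (1,1,1,1,1).

From H_k ≅ ker(∂_k) / im(∂_{k+1}) we obtain:

  H_1: rank ker ∂_1 − rank ∂_2 = (10 − 4) − 5 = 1, and the invariant factors of ∂_2 are all 1, so H_1 = Z.

(K is a triangulation of the Möbius band.)

H_1 = Z.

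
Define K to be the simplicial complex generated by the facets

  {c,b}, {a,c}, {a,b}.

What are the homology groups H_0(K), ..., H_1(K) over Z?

K has 3 vertices, 3 edges.
rank ∂_0 = 0, rank ∂_1 = 2 ⇒ b_0 = 3 − 0 − 2 = 1; all invariant factors of ∂_1 are 1 so no torsion. So H_0 = Z.
rank ∂_1 = 2, rank ∂_2 = 0 ⇒ b_1 = 3 − 2 − 0 = 1. So H_1 = Z.

H_0 ≅ Z,  H_1 ≅ Z.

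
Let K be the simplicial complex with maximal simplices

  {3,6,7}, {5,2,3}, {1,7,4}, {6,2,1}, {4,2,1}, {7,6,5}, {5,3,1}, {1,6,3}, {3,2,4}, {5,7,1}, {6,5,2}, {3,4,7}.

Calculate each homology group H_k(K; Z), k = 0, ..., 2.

We work with the vertex ordering 1 < 2 < 3 < 4 < 5 < 6 < 7. The simplices of K, each written with vertices in increasing order, are:

  0-simplices (7): [1], [2], [3], [4], [5], [6], [7]
  1-simplices (18): [1,2], [1,3], [1,4], [1,5], [1,6], [1,7], [2,3], [2,4], [2,5], [2,6], [3,4], [3,5], [3,6], [3,7], [4,7], [5,6], [5,7], [6,7]
  2-simplices (12): [1,2,4], [1,2,6], [1,3,5], [1,3,6], [1,4,7], [1,5,7], [2,3,4], [2,3,5], [2,5,6], [3,4,7], [3,6,7], [5,6,7]

Hence C_0 ≅ Z^7, C_1 ≅ Z^18, C_2 ≅ Z^12.

The boundary map ∂_1: C_1 → C_0 is given by ∂[p,q] = [q] − [p].
The 7×18 boundary matrix has rank 6 and Smith normal form diag(1,1,1,1,1,1).

∂_2: C_2 → C_1 acts by ∂[p,q,r] = [q,r] − [p,r] + [p,q]. For instance
  ∂[2,5,6] = [5,6] − [2,6] + [2,5],
  ∂[1,5,7] = [5,7] − [1,7] + [1,5].
This gives a 18×12 integer matrix of rank 12; reducing to Smith normal form yields diagonal entries (1,1,1,1,1,1,1,1,1,1,1,2).

Computing H_k = (kernel of ∂_k) / (image of ∂_{k+1}):

  H_0: rank C_0 − rank ∂_1 = 7 − 6 = 1, and the invariant factors of ∂_1 are all 1, so H_0 = Z.
  H_1: rank ker ∂_1 − rank ∂_2 = (18 − 6) − 12 = 0, and ∂_2 has invariant factor 2 > 1, so H_1 = Z/2Z.
  H_2: rank ker ∂_2 − rank ∂_3 = (12 − 12) − 0 = 0, and there is no ∂_3, so H_2 = 0.

(K is a triangulation of the real projective plane RP^2.)

H_0 ≅ Z,  H_1 ≅ Z/2Z,  H_2 = 0.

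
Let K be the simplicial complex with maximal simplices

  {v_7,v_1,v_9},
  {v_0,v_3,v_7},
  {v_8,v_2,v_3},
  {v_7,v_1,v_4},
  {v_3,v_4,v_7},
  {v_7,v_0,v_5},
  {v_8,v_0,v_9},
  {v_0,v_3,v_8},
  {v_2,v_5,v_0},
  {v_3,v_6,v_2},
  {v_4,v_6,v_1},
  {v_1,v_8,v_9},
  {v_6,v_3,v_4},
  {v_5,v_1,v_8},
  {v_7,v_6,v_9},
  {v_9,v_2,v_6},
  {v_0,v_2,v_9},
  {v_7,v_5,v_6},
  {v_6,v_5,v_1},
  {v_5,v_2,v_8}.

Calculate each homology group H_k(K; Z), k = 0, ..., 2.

H_0 = Z,  H_1 = Z ⊕ Z/2,  H_2 = 0.

K has 10 vertices, 30 edges, 20 triangles.
rank ∂_0 = 0, rank ∂_1 = 9 ⇒ b_0 = 10 − 0 − 9 = 1; all invariant factors of ∂_1 are 1 so no torsion. So H_0 = Z.
rank ∂_1 = 9, rank ∂_2 = 20 ⇒ b_1 = 30 − 9 − 20 = 1; ∂_2 has invariant factor(s) [2] giving torsion. So H_1 = Z ⊕ Z/2.
rank ∂_2 = 20, rank ∂_3 = 0 ⇒ b_2 = 20 − 20 − 0 = 0. So H_2 = 0.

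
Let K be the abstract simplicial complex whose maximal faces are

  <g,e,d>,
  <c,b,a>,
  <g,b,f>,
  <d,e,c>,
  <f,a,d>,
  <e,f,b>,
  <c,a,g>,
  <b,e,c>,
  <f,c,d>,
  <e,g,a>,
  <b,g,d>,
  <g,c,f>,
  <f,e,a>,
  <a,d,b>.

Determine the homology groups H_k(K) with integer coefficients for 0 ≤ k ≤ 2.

Order the vertices as a < b < c < d < e < f < g. Listing each simplex with vertices in this order, K has dimension 2 with simplices:

  0-simplices (7): a, b, c, d, e, f, g
  1-simplices (21): ab, ac, ad, ae, af, ag, bc, bd, be, bf, bg, cd, ce, cf, cg, de, df, dg, ef, eg, fg
  2-simplices (14): abc, abd, acg, adf, aef, aeg, bce, bdg, bef, bfg, cde, cdf, cfg, deg

giving chain groups C_0 ≅ Z^7, C_1 ≅ Z^21, C_2 ≅ Z^14.

The boundary map ∂_1: C_1 → C_0 maps an edge to its endpoints' difference, ∂[p,q] = q − p. For instance
  ∂dg = g − d.
The resulting 7×21 matrix has rank 6, and its Smith normal form has invariant factors (1,1,1,1,1,1).

∂_2: C_2 → C_1 sends each 2-simplex [p,q,r] to [q,r] − [p,r] + [p,q]. For instance
  ∂cdf = df − cf + cd,
  ∂abd = bd − ad + ab.
The resulting 21×14 matrix has rank 13, and its Smith normal form has invariant factors (1,1,1,1,1,1,1,1,1,1,1,1,1).

Now H_k = ker ∂_k / im ∂_{k+1}, so:

  H_0: rank C_0 − rank ∂_1 = 7 − 6 = 1, and the invariant factors of ∂_1 are all 1, so H_0 ≅ Z.
  H_1: rank ker ∂_1 − rank ∂_2 = (21 − 6) − 13 = 2, and the invariant factors of ∂_2 are all 1, so H_1 ≅ Z^2.
  H_2: rank ker ∂_2 − rank ∂_3 = (14 − 13) − 0 = 1, and there is no ∂_3, so H_2 ≅ Z.

As a check, the Euler characteristic is 7 − 21 + 14 = 0, which agrees with 1 − 2 + 1 = 0.
(K is a triangulation of the torus T^2.)

H_0 ≅ Z,  H_1 ≅ Z^2,  H_2 ≅ Z.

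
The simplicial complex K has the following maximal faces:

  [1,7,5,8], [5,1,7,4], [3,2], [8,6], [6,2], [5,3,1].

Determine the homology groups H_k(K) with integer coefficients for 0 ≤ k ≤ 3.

Take the total order 1 < 2 < 3 < 4 < 5 < 6 < 7 < 8 on the vertex set. Then K (dimension 3) consists of the simplices:

  0-simplices (8): [1], [2], [3], [4], [5], [6], [7], [8]
  1-simplices (14): [1,3], [1,4], [1,5], [1,7], [1,8], [2,3], [2,6], [3,5], [4,5], [4,7], [5,7], [5,8], [6,8], [7,8]
  2-simplices (8): [1,3,5], [1,4,5], [1,4,7], [1,5,7], [1,5,8], [1,7,8], [4,5,7], [5,7,8]
  3-simplices (2): [1,4,5,7], [1,5,7,8]

so the chain groups are C_0 ≅ Z^8, C_1 ≅ Z^14, C_2 ≅ Z^8, C_3 ≅ Z^2.

The boundary map ∂_1: C_1 → C_0 maps an edge to its endpoints' difference, ∂[p,q] = q − p. For instance
  ∂[2,3] = [3] − [2].
The 8×14 boundary matrix has rank 7 and Smith normal form diag(1,1,1,1,1,1,1).

The boundary map ∂_2: C_2 → C_1 sends each 2-simplex [p,q,r] to [q,r] − [p,r] + [p,q]. For instance
  ∂[5,7,8] = [7,8] − [5,8] + [5,7],
  ∂[1,5,8] = [5,8] − [1,8] + [1,5].
The 14×8 boundary matrix has rank 6 and Smith normal form diag(1,1,1,1,1,1).

∂_3: C_3 → C_2 sends each 3-simplex σ to the alternating sum Σ_i (−1)^i (σ with its i-th vertex removed). For instance
  ∂[1,4,5,7] = [4,5,7] − [1,5,7] + [1,4,7] − [1,4,5],
  ∂[1,5,7,8] = [5,7,8] − [1,7,8] + [1,5,8] − [1,5,7].
The 8×2 boundary matrix has rank 2 and Smith normal form diag(1,1).

Now H_k = ker ∂_k / im ∂_{k+1}, so:

  H_0: rank C_0 − rank ∂_1 = 8 − 7 = 1, and the invariant factors of ∂_1 are all 1, so H_0 ≅ Z.
  H_1: rank ker ∂_1 − rank ∂_2 = (14 − 7) − 6 = 1, and the invariant factors of ∂_2 are all 1, so H_1 ≅ Z.
  H_2: rank ker ∂_2 − rank ∂_3 = (8 − 6) − 2 = 0, and the invariant factors of ∂_3 are all 1, so H_2 ≅ 0.
  H_3: rank ker ∂_3 − rank ∂_4 = (2 − 2) − 0 = 0, and there is no ∂_4, so H_3 ≅ 0.

As a check, the Euler characteristic is 8 − 14 + 8 − 2 = 0, which agrees with 1 − 1 + 0 − 0 = 0.

H_0 ≅ Z,  H_1 ≅ Z,  H_2 = 0,  H_3 = 0.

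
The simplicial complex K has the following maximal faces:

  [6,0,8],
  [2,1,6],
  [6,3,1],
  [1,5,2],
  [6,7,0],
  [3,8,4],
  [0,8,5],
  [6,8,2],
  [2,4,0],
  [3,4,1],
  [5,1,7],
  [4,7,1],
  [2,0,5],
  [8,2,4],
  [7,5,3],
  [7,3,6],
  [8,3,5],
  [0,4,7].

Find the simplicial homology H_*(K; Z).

Take the total order 0 < 1 < 2 < 3 < 4 < 5 < 6 < 7 < 8 on the vertex set. Then K (dimension 2) consists of the simplices:

  0-simplices (9): [0], [1], [2], [3], [4], [5], [6], [7], [8]
  1-simplices (27): (27 of them)
  2-simplices (18): [0,2,4], [0,2,5], [0,4,7], [0,5,8], [0,6,7], [0,6,8], [1,2,5], [1,2,6], [1,3,4], [1,3,6], [1,4,7], [1,5,7], [2,4,8], [2,6,8], [3,4,8], [3,5,7], [3,5,8], [3,6,7]

giving chain groups C_0 ≅ Z^9, C_1 ≅ Z^27, C_2 ≅ Z^18.

∂_1: C_1 → C_0 is given by ∂[p,q] = [q] − [p].
The resulting 9×27 matrix has rank 8, and its Smith normal form has invariant factors (1,1,1,1,1,1,1,1).

The boundary map ∂_2: C_2 → C_1 acts by ∂[p,q,r] = [q,r] − [p,r] + [p,q]. For instance
  ∂[0,6,8] = [6,8] − [0,8] + [0,6],
  ∂[0,5,8] = [5,8] − [0,8] + [0,5].
The 27×18 boundary matrix has rank 18 and Smith normal form diag(1,1,1,1,1,1,1,1,1,1,1,1,1,1,1,1,1,2).

Reading off H_k = ker ∂_k / im ∂_{k+1}:

  H_0: rank C_0 − rank ∂_1 = 9 − 8 = 1, and the invariant factors of ∂_1 are all 1, so H_0 = Z.
  H_1: rank ker ∂_1 − rank ∂_2 = (27 − 8) − 18 = 1, and ∂_2 has invariant factor 2 > 1, so H_1 = Z ⊕ Z_2.
  H_2: rank ker ∂_2 − rank ∂_3 = (18 − 18) − 0 = 0, and there is no ∂_3, so H_2 = 0.

H_0 ≅ Z,  H_1 ≅ Z ⊕ Z_2,  H_2 = 0.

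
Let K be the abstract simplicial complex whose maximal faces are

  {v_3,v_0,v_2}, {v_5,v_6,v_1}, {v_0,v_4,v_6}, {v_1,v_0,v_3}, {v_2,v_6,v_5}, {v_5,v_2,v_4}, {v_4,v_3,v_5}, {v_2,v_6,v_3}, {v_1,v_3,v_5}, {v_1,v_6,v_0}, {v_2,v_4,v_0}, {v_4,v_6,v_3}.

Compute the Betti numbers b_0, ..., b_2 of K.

We work with the vertex ordering v_0 < v_1 < v_2 < v_3 < v_4 < v_5 < v_6. The simplices of K, each written with vertices in increasing order, are:

  0-simplices (7): [v_0], [v_1], [v_2], [v_3], [v_4], [v_5], [v_6]
  1-simplices (18): (18 of them)
  2-simplices (12): (12 of them)

so the chain groups are C_0 ≅ Z^7, C_1 ≅ Z^18, C_2 ≅ Z^12.

The boundary map ∂_1: C_1 → C_0 sends each edge [p,q] (with p < q) to q − p. For instance
  ∂[v_0,v_4] = [v_4] − [v_0].
This gives a 7×18 integer matrix of rank 6; reducing to Smith normal form yields diagonal entries (1,1,1,1,1,1).

∂_2: C_2 → C_1 maps a triangle to the signed sum of its edges. For instance
  ∂[v_2,v_3,v_6] = [v_3,v_6] − [v_2,v_6] + [v_2,v_3],
  ∂[v_2,v_4,v_5] = [v_4,v_5] − [v_2,v_5] + [v_2,v_4].
This gives a 18×12 integer matrix of rank 12; reducing to Smith normal form yields diagonal entries (1,1,1,1,1,1,1,1,1,1,1,2).

Now H_k = ker ∂_k / im ∂_{k+1}, so:

  H_0: rank C_0 − rank ∂_1 = 7 − 6 = 1, and the invariant factors of ∂_1 are all 1, so H_0 = Z.
  H_1: rank ker ∂_1 − rank ∂_2 = (18 − 6) − 12 = 0, and ∂_2 has invariant factor 2 > 1, so H_1 = Z_2.
  H_2: rank ker ∂_2 − rank ∂_3 = (12 − 12) − 0 = 0, and there is no ∂_3, so H_2 = 0.

As a check, the Euler characteristic is 7 − 18 + 12 = 1, which agrees with 1 − 0 + 0 = 1.

Hence the Betti numbers are b_0 = 1, b_1 = 0, b_2 = 0.

b_0 = 1, b_1 = 0, b_2 = 0.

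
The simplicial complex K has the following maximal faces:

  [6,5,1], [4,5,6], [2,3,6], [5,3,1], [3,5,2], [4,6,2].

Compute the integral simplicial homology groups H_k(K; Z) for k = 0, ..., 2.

H_0 ≅ Z,  H_1 ≅ Z,  H_2 = 0.

Take the total order 1 < 2 < 3 < 4 < 5 < 6 on the vertex set. Then K (dimension 2) consists of the simplices:

  0-simplices (6): [1], [2], [3], [4], [5], [6]
  1-simplices (12): [1,3], [1,5], [1,6], [2,3], [2,4], [2,5], [2,6], [3,5], [3,6], [4,5], [4,6], [5,6]
  2-simplices (6): [1,3,5], [1,5,6], [2,3,5], [2,3,6], [2,4,6], [4,5,6]

so the chain groups are C_0 ≅ Z^6, C_1 ≅ Z^12, C_2 ≅ Z^6.

The boundary map ∂_1: C_1 → C_0 maps an edge to its endpoints' difference, ∂[p,q] = q − p. For instance
  ∂[1,5] = [5] − [1].
As a 6×12 matrix over Z this has rank 5, with invariant factors (1,1,1,1,1).

∂_2: C_2 → C_1 sends each 2-simplex [p,q,r] to [q,r] − [p,r] + [p,q]. For instance
  ∂[1,3,5] = [3,5] − [1,5] + [1,3],
  ∂[1,5,6] = [5,6] − [1,6] + [1,5].
This gives a 12×6 integer matrix of rank 6; reducing to Smith normal form yields diagonal entries (1,1,1,1,1,1).

From H_k ≅ ker(∂_k) / im(∂_{k+1}) we obtain:

  H_0: rank C_0 − rank ∂_1 = 6 − 5 = 1, and the invariant factors of ∂_1 are all 1, so H_0 = Z.
  H_1: rank ker ∂_1 − rank ∂_2 = (12 − 5) − 6 = 1, and the invariant factors of ∂_2 are all 1, so H_1 = Z.
  H_2: rank ker ∂_2 − rank ∂_3 = (6 − 6) − 0 = 0, and there is no ∂_3, so H_2 = 0.

As a check, the Euler characteristic is 6 − 12 + 6 = 0, which agrees with 1 − 1 + 0 = 0.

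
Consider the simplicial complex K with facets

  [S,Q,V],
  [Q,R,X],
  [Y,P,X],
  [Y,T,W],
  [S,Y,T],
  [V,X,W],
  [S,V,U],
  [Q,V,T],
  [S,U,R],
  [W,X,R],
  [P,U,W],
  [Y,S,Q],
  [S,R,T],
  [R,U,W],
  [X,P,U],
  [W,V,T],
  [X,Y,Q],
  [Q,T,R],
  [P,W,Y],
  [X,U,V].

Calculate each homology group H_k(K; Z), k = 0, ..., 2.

H_0 ≅ Z,  H_1 ≅ Z ⊕ Z/2,  H_2 = 0.

We work with the vertex ordering P < Q < R < S < T < U < V < W < X < Y. The simplices of K, each written with vertices in increasing order, are:

  0-simplices (10): P, Q, R, S, T, U, V, W, X, Y
  1-simplices (30): PU, PW, PX, PY, QR, QS, QT, QV, QX, QY, RS, RT, RU, RW, RX, ST, SU, SV, SY, TV, TW, TY, UV, UW, UX, VW, VX, WX, WY, XY
  2-simplices (20): PUW, PUX, PWY, PXY, QRT, QRX, QSV, QSY, QTV, QXY, RST, RSU, RUW, RWX, STY, SUV, TVW, TWY, UVX, VWX

so the chain groups are C_0 ≅ Z^10, C_1 ≅ Z^30, C_2 ≅ Z^20.

Boundary ∂_1: C_1 → C_0 maps an edge to its endpoints' difference, ∂[p,q] = q − p. For instance
  ∂SY = Y − S.
The resulting 10×30 matrix has rank 9, and its Smith normal form has invariant factors (1,1,1,1,1,1,1,1,1).

The boundary map ∂_2: C_2 → C_1 sends each 2-simplex [p,q,r] to [q,r] − [p,r] + [p,q]. For instance
  ∂STY = TY − SY + ST,
  ∂TVW = VW − TW + TV.
The 30×20 boundary matrix has rank 20 and Smith normal form diag(1,1,1,1,1,1,1,1,1,1,1,1,1,1,1,1,1,1,1,2).

Now H_k = ker ∂_k / im ∂_{k+1}, so:

  H_0: rank C_0 − rank ∂_1 = 10 − 9 = 1, and the invariant factors of ∂_1 are all 1, so H_0 = Z.
  H_1: rank ker ∂_1 − rank ∂_2 = (30 − 9) − 20 = 1, and ∂_2 has invariant factor 2 > 1, so H_1 = Z ⊕ Z/2.
  H_2: rank ker ∂_2 − rank ∂_3 = (20 − 20) − 0 = 0, and there is no ∂_3, so H_2 = 0.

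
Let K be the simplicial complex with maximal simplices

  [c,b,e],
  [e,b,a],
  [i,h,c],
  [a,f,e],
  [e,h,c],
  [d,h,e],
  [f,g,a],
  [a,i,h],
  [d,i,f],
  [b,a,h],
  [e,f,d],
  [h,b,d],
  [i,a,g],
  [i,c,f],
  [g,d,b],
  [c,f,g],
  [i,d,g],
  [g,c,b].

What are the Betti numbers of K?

b_0 = 1, b_1 = 1, b_2 = 0.

Order the vertices as a < b < c < d < e < f < g < h < i. Listing each simplex with vertices in this order, K has dimension 2 with simplices:

  0-simplices (9): a, b, c, d, e, f, g, h, i
  1-simplices (27): ab, ae, af, ag, ah, ai, bc, bd, be, bg, bh, ce, cf, cg, ch, ci, de, df, dg, dh, di, ef, eh, fg, fi, gi, hi
  2-simplices (18): abe, abh, aef, afg, agi, ahi, bce, bcg, bdg, bdh, ceh, cfg, cfi, chi, def, deh, dfi, dgi

so the chain groups are C_0 ≅ Z^9, C_1 ≅ Z^27, C_2 ≅ Z^18.

The boundary map ∂_1: C_1 → C_0 is given by ∂[p,q] = [q] − [p]. For instance
  ∂ef = f − e.
As a 9×27 matrix over Z this has rank 8, with invariant factors (1,1,1,1,1,1,1,1).

Boundary ∂_2: C_2 → C_1 sends each 2-simplex [p,q,r] to [q,r] − [p,r] + [p,q]. For instance
  ∂dgi = gi − di + dg,
  ∂bce = ce − be + bc.
This gives a 27×18 integer matrix of rank 18; reducing to Smith normal form yields diagonal entries (1,1,1,1,1,1,1,1,1,1,1,1,1,1,1,1,1,2).

From H_k ≅ ker(∂_k) / im(∂_{k+1}) we obtain:

  H_0: rank C_0 − rank ∂_1 = 9 − 8 = 1, and the invariant factors of ∂_1 are all 1, so H_0 ≅ Z.
  H_1: rank ker ∂_1 − rank ∂_2 = (27 − 8) − 18 = 1, and ∂_2 has invariant factor 2 > 1, so H_1 ≅ Z ⊕ Z/2Z.
  H_2: rank ker ∂_2 − rank ∂_3 = (18 − 18) − 0 = 0, and there is no ∂_3, so H_2 ≅ 0.

As a check, the Euler characteristic is 9 − 27 + 18 = 0, which agrees with 1 − 1 + 0 = 0.
(K is a triangulation of the Klein bottle.)

Hence the Betti numbers are b_0 = 1, b_1 = 1, b_2 = 0.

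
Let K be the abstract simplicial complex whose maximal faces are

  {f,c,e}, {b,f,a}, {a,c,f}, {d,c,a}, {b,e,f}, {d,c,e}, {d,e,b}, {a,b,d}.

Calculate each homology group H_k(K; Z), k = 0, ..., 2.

H_0 ≅ Z,  H_1 = 0,  H_2 ≅ Z.

Fix the vertex order a < b < c < d < e < f and write every simplex with vertices in increasing order. Then dim K = 2 and the simplices of K are:

  0-simplices (6): a, b, c, d, e, f
  1-simplices (12): ab, ac, ad, af, bd, be, bf, cd, ce, cf, de, ef
  2-simplices (8): abd, abf, acd, acf, bde, bef, cde, cef

Hence C_0 ≅ Z^6, C_1 ≅ Z^12, C_2 ≅ Z^8.

Boundary ∂_1: C_1 → C_0 sends each edge [p,q] (with p < q) to q − p. For instance
  ∂cf = f − c.
This gives a 6×12 integer matrix of rank 5; reducing to Smith normal form yields diagonal entries (1,1,1,1,1).

The boundary map ∂_2: C_2 → C_1 acts by ∂[p,q,r] = [q,r] − [p,r] + [p,q]. For instance
  ∂abf = bf − af + ab,
  ∂acd = cd − ad + ac.
As a 12×8 matrix over Z this has rank 7, with invariant factors (1,1,1,1,1,1,1).

From H_k ≅ ker(∂_k) / im(∂_{k+1}) we obtain:

  H_0: rank C_0 − rank ∂_1 = 6 − 5 = 1, and the invariant factors of ∂_1 are all 1, so H_0 = Z.
  H_1: rank ker ∂_1 − rank ∂_2 = (12 − 5) − 7 = 0, and the invariant factors of ∂_2 are all 1, so H_1 = 0.
  H_2: rank ker ∂_2 − rank ∂_3 = (8 − 7) − 0 = 1, and there is no ∂_3, so H_2 = Z.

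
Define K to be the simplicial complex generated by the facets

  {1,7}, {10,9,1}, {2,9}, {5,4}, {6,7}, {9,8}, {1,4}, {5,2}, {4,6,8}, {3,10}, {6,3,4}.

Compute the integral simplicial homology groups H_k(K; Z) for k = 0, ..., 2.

Fix the vertex order 1 < 2 < 3 < 4 < 5 < 6 < 7 < 8 < 9 < 10 and write every simplex with vertices in increasing order. Then dim K = 2 and the simplices of K are:

  0-simplices (10): [1], [2], [3], [4], [5], [6], [7], [8], [9], [10]
  1-simplices (16): [1,4], [1,7], [1,9], [1,10], [2,5], [2,9], [3,4], [3,6], [3,10], [4,5], [4,6], [4,8], [6,7], [6,8], [8,9], [9,10]
  2-simplices (3): [1,9,10], [3,4,6], [4,6,8]

Hence C_0 ≅ Z^10, C_1 ≅ Z^16, C_2 ≅ Z^3.

Boundary ∂_1: C_1 → C_0 maps an edge to its endpoints' difference, ∂[p,q] = q − p.
The resulting 10×16 matrix has rank 9, and its Smith normal form has invariant factors (1,1,1,1,1,1,1,1,1).

Boundary ∂_2: C_2 → C_1 maps a triangle to the signed sum of its edges. For instance
  ∂[4,6,8] = [6,8] − [4,8] + [4,6],
  ∂[1,9,10] = [9,10] − [1,10] + [1,9].
As a 16×3 matrix over Z this has rank 3, with invariant factors (1,1,1).

From H_k ≅ ker(∂_k) / im(∂_{k+1}) we obtain:

  H_0: rank C_0 − rank ∂_1 = 10 − 9 = 1, and the invariant factors of ∂_1 are all 1, so H_0 ≅ Z.
  H_1: rank ker ∂_1 − rank ∂_2 = (16 − 9) − 3 = 4, and the invariant factors of ∂_2 are all 1, so H_1 ≅ Z^4.
  H_2: rank ker ∂_2 − rank ∂_3 = (3 − 3) − 0 = 0, and there is no ∂_3, so H_2 ≅ 0.

H_0 ≅ Z,  H_1 ≅ Z^4,  H_2 = 0.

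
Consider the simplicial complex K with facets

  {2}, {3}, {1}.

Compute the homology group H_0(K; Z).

H_0 ≅ Z^3.

Fix the vertex order 1 < 2 < 3 and write every simplex with vertices in increasing order. Then dim K = 0 and the simplices of K are:

  0-simplices (3): [1], [2], [3]

so the chain groups are C_0 ≅ Z^3.

Computing H_k = (kernel of ∂_k) / (image of ∂_{k+1}):

  H_0: rank C_0 − rank ∂_1 = 3 − 0 = 3, and there is no ∂_1, so H_0 = Z^3.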